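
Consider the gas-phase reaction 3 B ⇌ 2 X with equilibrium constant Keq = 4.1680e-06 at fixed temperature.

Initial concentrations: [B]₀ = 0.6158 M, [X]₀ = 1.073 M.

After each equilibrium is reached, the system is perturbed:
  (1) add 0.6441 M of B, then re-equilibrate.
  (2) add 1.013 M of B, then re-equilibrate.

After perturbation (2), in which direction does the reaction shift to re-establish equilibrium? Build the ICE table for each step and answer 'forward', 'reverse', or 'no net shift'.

Q₀ = 4.93 vs Keq = 4.1680e-06 ⇒ Q>K, reverse
Step 1:
                  B         X
  I          0.6158     1.073
  C           1.599    -1.066
  E           2.215  0.006731
  solve Keq expr → x = -0.5331; check Q = 4.1680e-06
Then add 0.6441 M of B.
Step 2:
                  B         X
  I           2.859  0.006731
  C       -0.004673  0.003116
  E           2.855  0.009847
  solve Keq expr → x = 0.001558; check Q = 4.1680e-06
Then add 1.013 M of B.
Step 3:
                  B         X
  I           3.868  0.009847
  C       -0.008447  0.005631
  E           3.859   0.01548
  solve Keq expr → x = 0.002816; check Q = 4.1680e-06

Direction: forward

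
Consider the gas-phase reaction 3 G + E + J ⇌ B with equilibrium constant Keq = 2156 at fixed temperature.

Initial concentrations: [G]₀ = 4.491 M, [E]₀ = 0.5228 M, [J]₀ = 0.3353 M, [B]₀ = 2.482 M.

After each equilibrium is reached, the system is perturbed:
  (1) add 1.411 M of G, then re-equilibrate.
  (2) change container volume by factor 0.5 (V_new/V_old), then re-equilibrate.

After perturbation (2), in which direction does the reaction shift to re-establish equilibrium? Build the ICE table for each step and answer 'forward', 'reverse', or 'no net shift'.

Direction: forward

Q₀ = 0.1563 vs Keq = 2156 ⇒ Q<K, forward
Step 1:
                   G          E          J          B
  init         4.491     0.5228     0.3353      2.482
  Δ           -1.005    -0.3351    -0.3351     0.3351
  eq           3.486     0.1877 1.6442e-04      2.817
  solve Keq expr → x = 0.3351; check Q = 2156
Then add 1.411 M of G.
Step 2:
                   G          E          J          B
  init         4.897     0.1877 1.6442e-04      2.817
  Δ       -3.1519e-04 -1.0506e-04 -1.0506e-04 1.0506e-04
  eq           4.896     0.1876 5.9352e-05      2.817
  solve Keq expr → x = 1.0506e-04; check Q = 2156
Then change container volume by factor 0.5 (V_new/V_old).
Step 3:
                   G          E          J          B
  init         9.793     0.3751 1.1870e-04      5.634
  Δ       -3.3385e-04 -1.1128e-04 -1.1128e-04 1.1128e-04
  eq           9.792      0.375 7.4222e-06      5.635
  solve Keq expr → x = 1.1128e-04; check Q = 2156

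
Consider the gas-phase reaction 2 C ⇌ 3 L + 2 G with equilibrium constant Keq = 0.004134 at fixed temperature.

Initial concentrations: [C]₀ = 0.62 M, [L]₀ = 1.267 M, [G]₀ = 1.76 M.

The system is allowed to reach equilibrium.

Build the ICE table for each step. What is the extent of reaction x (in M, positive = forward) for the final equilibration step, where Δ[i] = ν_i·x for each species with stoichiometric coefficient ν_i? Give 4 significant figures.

x = -0.3591 M

Q₀ = 16.39 vs Keq = 0.004134 ⇒ Q>K, reverse
Step 1:
                    C           L           G
  I              0.62       1.267        1.76
  C            0.7182      -1.077     -0.7182
  E             1.338      0.1897       1.042
  solve Keq expr → x = -0.3591; check Q = 0.004134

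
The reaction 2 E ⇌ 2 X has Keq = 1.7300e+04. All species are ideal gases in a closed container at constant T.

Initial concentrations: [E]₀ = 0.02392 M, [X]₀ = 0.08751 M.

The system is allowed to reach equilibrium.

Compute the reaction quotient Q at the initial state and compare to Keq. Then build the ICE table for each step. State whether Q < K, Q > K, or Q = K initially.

Q₀ = 13.38; Q < K (proceeds forward)

Q₀ = 13.38 vs Keq = 1.7300e+04 ⇒ Q<K, forward
Step 1:
                   E          X
  I          0.02392    0.08751
  C         -0.02308    0.02308
  E       8.4079e-04     0.1106
  solve Keq expr → x = 0.01154; check Q = 1.7300e+04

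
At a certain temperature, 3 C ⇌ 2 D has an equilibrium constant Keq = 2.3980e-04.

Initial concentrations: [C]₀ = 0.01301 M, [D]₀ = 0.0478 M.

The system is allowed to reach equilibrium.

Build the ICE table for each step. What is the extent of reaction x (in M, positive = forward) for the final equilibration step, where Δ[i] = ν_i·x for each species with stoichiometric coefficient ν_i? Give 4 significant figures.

x = -0.02371 M

Q₀ = 1038 vs Keq = 2.3980e-04 ⇒ Q>K, reverse
Step 1:
                  C         D
  init      0.01301    0.0478
  Δ         0.07113  -0.04742
  eq        0.08414 3.7797e-04
  solve Keq expr → x = -0.02371; check Q = 2.3980e-04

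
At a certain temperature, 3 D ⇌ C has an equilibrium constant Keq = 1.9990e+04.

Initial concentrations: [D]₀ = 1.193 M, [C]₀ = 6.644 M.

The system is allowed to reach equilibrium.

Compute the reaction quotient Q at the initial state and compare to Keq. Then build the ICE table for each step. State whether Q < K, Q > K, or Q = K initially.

Q₀ = 3.913; Q < K (proceeds forward)

Q₀ = 3.913 vs Keq = 1.9990e+04 ⇒ Q<K, forward
Step 1:
                    D           C
  Initial       1.193       6.644
  Change       -1.122      0.3742
  Equil       0.07055       7.018
  solve Keq expr → x = 0.3742; check Q = 1.9990e+04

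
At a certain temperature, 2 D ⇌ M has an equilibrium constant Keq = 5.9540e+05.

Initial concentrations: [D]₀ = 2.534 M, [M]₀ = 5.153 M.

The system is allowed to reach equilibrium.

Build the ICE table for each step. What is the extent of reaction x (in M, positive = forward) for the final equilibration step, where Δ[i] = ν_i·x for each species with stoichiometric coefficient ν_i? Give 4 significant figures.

Q₀ = 0.8025 vs Keq = 5.9540e+05 ⇒ Q<K, forward
Step 1:
                   D          M
  I            2.534      5.153
  C           -2.531      1.265
  E         0.003283      6.418
  solve Keq expr → x = 1.265; check Q = 5.9540e+05

x = 1.265 M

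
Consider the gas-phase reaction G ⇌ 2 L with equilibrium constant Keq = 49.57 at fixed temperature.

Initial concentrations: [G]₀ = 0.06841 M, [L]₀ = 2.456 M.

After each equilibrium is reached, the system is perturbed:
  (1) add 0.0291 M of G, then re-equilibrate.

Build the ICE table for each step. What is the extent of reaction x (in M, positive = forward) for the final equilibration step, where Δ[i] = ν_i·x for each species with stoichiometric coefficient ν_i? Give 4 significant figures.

x = 0.02439 M

Q₀ = 88.17 vs Keq = 49.57 ⇒ Q>K, reverse
Step 1:
                  G         L
  I         0.06841     2.456
  C          0.0446  -0.08919
  E           0.113     2.367
  solve Keq expr → x = -0.0446; check Q = 49.57
Then add 0.0291 M of G.
Step 2:
                  G         L
  I          0.1421     2.367
  C        -0.02439   0.04879
  E          0.1177     2.416
  solve Keq expr → x = 0.02439; check Q = 49.57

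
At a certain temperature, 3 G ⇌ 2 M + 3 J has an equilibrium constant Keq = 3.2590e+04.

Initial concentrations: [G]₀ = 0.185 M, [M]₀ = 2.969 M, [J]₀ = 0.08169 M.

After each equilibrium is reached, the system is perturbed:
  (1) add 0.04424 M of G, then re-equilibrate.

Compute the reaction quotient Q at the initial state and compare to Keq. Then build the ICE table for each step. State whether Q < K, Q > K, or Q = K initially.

Q₀ = 0.7589; Q < K (proceeds forward)

Q₀ = 0.7589 vs Keq = 3.2590e+04 ⇒ Q<K, forward
Step 1:
                    G           M           J
  I             0.185       2.969     0.08169
  C           -0.1684      0.1123      0.1684
  E           0.01658       3.081      0.2501
  solve Keq expr → x = 0.05614; check Q = 3.2590e+04
Then add 0.04424 M of G.
Step 2:
                    G           M           J
  I           0.06082       3.081      0.2501
  C          -0.04138     0.02759     0.04138
  E           0.01944       3.109      0.2915
  solve Keq expr → x = 0.01379; check Q = 3.2590e+04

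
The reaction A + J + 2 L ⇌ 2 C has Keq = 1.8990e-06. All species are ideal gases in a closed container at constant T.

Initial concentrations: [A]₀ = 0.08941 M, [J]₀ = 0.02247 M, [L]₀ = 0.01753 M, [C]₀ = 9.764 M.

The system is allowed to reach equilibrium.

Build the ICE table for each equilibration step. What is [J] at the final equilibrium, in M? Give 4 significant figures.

[J]_eq = 4.872 M

Q₀ = 1.5442e+08 vs Keq = 1.8990e-06 ⇒ Q>K, reverse
Step 1:
                   A          J          L          C
  Initial    0.08941    0.02247    0.01753      9.764
  Change       4.849      4.849      9.698     -9.698
  Equil        4.939      4.872      9.716    0.06567
  solve Keq expr → x = -4.849; check Q = 1.8990e-06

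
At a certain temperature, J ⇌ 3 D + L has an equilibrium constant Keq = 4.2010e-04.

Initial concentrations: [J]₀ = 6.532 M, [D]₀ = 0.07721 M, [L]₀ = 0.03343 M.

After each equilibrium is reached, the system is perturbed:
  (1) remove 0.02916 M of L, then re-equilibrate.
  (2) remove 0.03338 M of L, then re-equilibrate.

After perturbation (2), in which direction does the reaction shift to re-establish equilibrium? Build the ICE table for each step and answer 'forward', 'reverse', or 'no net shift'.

Direction: forward

Q₀ = 2.3557e-06 vs Keq = 4.2010e-04 ⇒ Q<K, forward
Step 1:
                  J         D         L
  init        6.532   0.07721   0.03343
  Δ        -0.07252    0.2176   0.07252
  eq          6.459    0.2948    0.1059
  solve Keq expr → x = 0.07252; check Q = 4.2010e-04
Then remove 0.02916 M of L.
Step 2:
                  J         D         L
  init        6.459    0.2948   0.07679
  Δ        -0.00767   0.02301   0.00767
  eq          6.452    0.3178   0.08446
  solve Keq expr → x = 0.00767; check Q = 4.2010e-04
Then remove 0.03338 M of L.
Step 3:
                  J         D         L
  init        6.452    0.3178   0.05108
  Δ        -0.01123    0.0337   0.01123
  eq          6.441    0.3515   0.06231
  solve Keq expr → x = 0.01123; check Q = 4.2010e-04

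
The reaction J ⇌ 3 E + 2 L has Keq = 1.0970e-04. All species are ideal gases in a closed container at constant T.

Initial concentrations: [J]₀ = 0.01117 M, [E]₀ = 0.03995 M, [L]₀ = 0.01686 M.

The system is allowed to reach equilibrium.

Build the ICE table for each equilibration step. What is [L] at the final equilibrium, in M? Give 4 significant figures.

[L]_eq = 0.03356 M

Q₀ = 1.6226e-06 vs Keq = 1.0970e-04 ⇒ Q<K, forward
Step 1:
                   J          E          L
  Initial    0.01117    0.03995    0.01686
  Change    -0.00835    0.02505     0.0167
  Equil      0.00282      0.065    0.03356
  solve Keq expr → x = 0.00835; check Q = 1.0970e-04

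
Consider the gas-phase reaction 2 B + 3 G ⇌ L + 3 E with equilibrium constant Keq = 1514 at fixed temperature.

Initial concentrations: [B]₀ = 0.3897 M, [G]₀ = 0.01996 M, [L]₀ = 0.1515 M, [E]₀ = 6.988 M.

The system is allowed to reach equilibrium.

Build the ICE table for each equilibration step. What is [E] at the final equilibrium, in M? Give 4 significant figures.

Q₀ = 4.2808e+07 vs Keq = 1514 ⇒ Q>K, reverse
Step 1:
                  B         G         L         E
  Initial    0.3897   0.01996    0.1515     6.988
  Change     0.1959    0.2939  -0.09797   -0.2939
  Equil      0.5856    0.3139   0.05353     6.694
  solve Keq expr → x = -0.09797; check Q = 1514

[E]_eq = 6.694 M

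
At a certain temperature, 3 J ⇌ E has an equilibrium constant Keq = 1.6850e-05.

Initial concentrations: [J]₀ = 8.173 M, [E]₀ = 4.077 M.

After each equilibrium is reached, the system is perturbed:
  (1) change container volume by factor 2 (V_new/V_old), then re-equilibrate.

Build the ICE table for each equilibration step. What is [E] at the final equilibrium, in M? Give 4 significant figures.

[E]_eq = 0.01762 M

Q₀ = 0.007468 vs Keq = 1.6850e-05 ⇒ Q>K, reverse
Step 1:
                    J           E
  init          8.173       4.077
  Δ             11.83      -3.942
  eq               20      0.1348
  solve Keq expr → x = -3.942; check Q = 1.6850e-05
Then change container volume by factor 2 (V_new/V_old).
Step 2:
                    J           E
  init             10      0.0674
  Δ            0.1493    -0.04978
  eq            10.15     0.01762
  solve Keq expr → x = -0.04978; check Q = 1.6850e-05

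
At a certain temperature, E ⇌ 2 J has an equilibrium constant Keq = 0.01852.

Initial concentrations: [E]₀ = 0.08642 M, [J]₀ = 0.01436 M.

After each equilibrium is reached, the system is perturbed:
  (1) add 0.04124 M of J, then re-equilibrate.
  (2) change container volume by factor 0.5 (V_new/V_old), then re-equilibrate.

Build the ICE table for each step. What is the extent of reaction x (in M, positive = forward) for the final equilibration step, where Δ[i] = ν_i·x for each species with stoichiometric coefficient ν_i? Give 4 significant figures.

x = -0.01131 M

Q₀ = 0.002386 vs Keq = 0.01852 ⇒ Q<K, forward
Step 1:
                    E           J
  Initial     0.08642     0.01436
  Change     -0.01145      0.0229
  Equil       0.07497     0.03726
  solve Keq expr → x = 0.01145; check Q = 0.01852
Then add 0.04124 M of J.
Step 2:
                    E           J
  Initial     0.07497      0.0785
  Change      0.01845    -0.03691
  Equil       0.09342      0.0416
  solve Keq expr → x = -0.01845; check Q = 0.01852
Then change container volume by factor 0.5 (V_new/V_old).
Step 3:
                    E           J
  Initial      0.1868     0.08319
  Change      0.01131    -0.02261
  Equil        0.1982     0.06058
  solve Keq expr → x = -0.01131; check Q = 0.01852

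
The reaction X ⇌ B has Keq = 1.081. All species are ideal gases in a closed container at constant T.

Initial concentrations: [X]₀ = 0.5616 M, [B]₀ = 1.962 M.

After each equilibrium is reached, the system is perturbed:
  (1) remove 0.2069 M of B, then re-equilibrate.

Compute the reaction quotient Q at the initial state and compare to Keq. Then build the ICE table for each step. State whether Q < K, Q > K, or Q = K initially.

Q₀ = 3.494 vs Keq = 1.081 ⇒ Q>K, reverse
Step 1:
                    X           B
  I            0.5616       1.962
  C            0.6511     -0.6511
  E             1.213       1.311
  solve Keq expr → x = -0.6511; check Q = 1.081
Then remove 0.2069 M of B.
Step 2:
                    X           B
  I             1.213       1.104
  C          -0.09942     0.09942
  E             1.113       1.203
  solve Keq expr → x = 0.09942; check Q = 1.081

Q₀ = 3.494; Q > K (proceeds reverse)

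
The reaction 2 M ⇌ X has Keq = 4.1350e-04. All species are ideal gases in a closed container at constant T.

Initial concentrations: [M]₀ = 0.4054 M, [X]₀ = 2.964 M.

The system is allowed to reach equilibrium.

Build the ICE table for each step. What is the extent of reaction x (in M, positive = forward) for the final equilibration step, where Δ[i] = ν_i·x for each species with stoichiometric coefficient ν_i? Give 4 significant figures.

x = -2.948 M

Q₀ = 18.03 vs Keq = 4.1350e-04 ⇒ Q>K, reverse
Step 1:
                   M          X
  Initial     0.4054      2.964
  Change       5.895     -2.948
  Equil        6.301    0.01641
  solve Keq expr → x = -2.948; check Q = 4.1350e-04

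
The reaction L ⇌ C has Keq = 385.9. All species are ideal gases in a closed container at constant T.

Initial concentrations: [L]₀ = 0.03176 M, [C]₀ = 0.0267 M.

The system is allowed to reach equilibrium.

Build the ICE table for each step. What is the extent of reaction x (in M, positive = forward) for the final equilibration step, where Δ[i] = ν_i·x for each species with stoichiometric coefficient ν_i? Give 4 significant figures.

x = 0.03161 M

Q₀ = 0.8407 vs Keq = 385.9 ⇒ Q<K, forward
Step 1:
                   L          C
  init       0.03176     0.0267
  Δ         -0.03161    0.03161
  eq      1.5110e-04    0.05831
  solve Keq expr → x = 0.03161; check Q = 385.9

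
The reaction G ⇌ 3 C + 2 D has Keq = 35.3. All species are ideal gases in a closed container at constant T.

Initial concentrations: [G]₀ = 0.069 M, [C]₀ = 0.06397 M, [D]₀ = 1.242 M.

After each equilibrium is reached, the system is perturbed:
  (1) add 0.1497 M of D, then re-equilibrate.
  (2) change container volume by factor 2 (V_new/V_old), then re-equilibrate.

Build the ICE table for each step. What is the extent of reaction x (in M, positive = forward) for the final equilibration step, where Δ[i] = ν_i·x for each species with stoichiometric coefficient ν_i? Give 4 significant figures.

Q₀ = 0.005852 vs Keq = 35.3 ⇒ Q<K, forward
Step 1:
                    G           C           D
  init          0.069     0.06397       1.242
  Δ          -0.06797      0.2039      0.1359
  eq         0.001034      0.2679       1.378
  solve Keq expr → x = 0.06797; check Q = 35.3
Then add 0.1497 M of D.
Step 2:
                    G           C           D
  init       0.001034      0.2679       1.528
  Δ        2.2644e-04 -6.7933e-04 -4.5289e-04
  eq          0.00126      0.2672       1.527
  solve Keq expr → x = -2.2644e-04; check Q = 35.3
Then change container volume by factor 2 (V_new/V_old).
Step 3:
                    G           C           D
  init     6.3013e-04      0.1336      0.7636
  Δ       -5.8904e-04    0.001767    0.001178
  eq       4.1093e-05      0.1354      0.7648
  solve Keq expr → x = 5.8904e-04; check Q = 35.3

x = 5.8904e-04 M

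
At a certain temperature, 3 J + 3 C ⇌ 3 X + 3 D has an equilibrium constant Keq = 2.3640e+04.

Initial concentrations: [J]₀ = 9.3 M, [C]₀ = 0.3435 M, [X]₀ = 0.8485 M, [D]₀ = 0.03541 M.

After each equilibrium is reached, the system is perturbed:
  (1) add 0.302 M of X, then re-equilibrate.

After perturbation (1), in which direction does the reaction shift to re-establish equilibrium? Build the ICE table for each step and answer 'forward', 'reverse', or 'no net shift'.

Direction: reverse

Q₀ = 8.3196e-07 vs Keq = 2.3640e+04 ⇒ Q<K, forward
Step 1:
                    J           C           X           D
  init            9.3      0.3435      0.8485     0.03541
  Δ           -0.3418     -0.3418      0.3418      0.3418
  eq            8.958    0.001746        1.19      0.3772
  solve Keq expr → x = 0.1139; check Q = 2.3640e+04
Then add 0.302 M of X.
Step 2:
                    J           C           X           D
  init          8.958    0.001746       1.492      0.3772
  Δ        4.3972e-04  4.3972e-04 -4.3972e-04 -4.3972e-04
  eq            8.959    0.002186       1.492      0.3767
  solve Keq expr → x = -1.4657e-04; check Q = 2.3640e+04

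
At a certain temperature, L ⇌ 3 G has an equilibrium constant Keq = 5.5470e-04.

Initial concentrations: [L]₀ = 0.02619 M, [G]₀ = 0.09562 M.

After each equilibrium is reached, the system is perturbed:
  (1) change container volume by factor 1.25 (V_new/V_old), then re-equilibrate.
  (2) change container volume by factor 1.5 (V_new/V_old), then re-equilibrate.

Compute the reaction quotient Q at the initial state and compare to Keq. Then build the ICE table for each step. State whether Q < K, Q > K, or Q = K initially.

Q₀ = 0.03338; Q > K (proceeds reverse)

Q₀ = 0.03338 vs Keq = 5.5470e-04 ⇒ Q>K, reverse
Step 1:
                  L         G
  init      0.02619   0.09562
  Δ         0.02191  -0.06574
  eq         0.0481   0.02988
  solve Keq expr → x = -0.02191; check Q = 5.5470e-04
Then change container volume by factor 1.25 (V_new/V_old).
Step 2:
                  L         G
  init      0.03848   0.02391
  Δ       -0.001182  0.003547
  eq         0.0373   0.02745
  solve Keq expr → x = 0.001182; check Q = 5.5470e-04
Then change container volume by factor 1.5 (V_new/V_old).
Step 3:
                  L         G
  init      0.02487    0.0183
  Δ       -0.001706  0.005119
  eq        0.02316   0.02342
  solve Keq expr → x = 0.001706; check Q = 5.5470e-04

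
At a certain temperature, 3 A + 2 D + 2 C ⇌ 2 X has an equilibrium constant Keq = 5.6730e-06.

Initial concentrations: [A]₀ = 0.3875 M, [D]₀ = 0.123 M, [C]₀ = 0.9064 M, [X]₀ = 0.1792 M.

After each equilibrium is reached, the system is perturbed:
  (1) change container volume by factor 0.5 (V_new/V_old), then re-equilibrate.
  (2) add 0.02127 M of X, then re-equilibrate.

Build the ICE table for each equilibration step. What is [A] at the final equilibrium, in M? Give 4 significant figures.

Q₀ = 44.4 vs Keq = 5.6730e-06 ⇒ Q>K, reverse
Step 1:
                   A          D          C          X
  Initial     0.3875      0.123     0.9064     0.1792
  Change      0.2682     0.1788     0.1788    -0.1788
  Equil       0.6557     0.3018      1.085 4.1414e-04
  solve Keq expr → x = -0.08939; check Q = 5.6730e-06
Then change container volume by factor 0.5 (V_new/V_old).
Step 2:
                   A          D          C          X
  Initial      1.311     0.6036       2.17 8.2828e-04
  Change   -0.005684  -0.003789  -0.003789   0.003789
  Equil        1.306     0.5998      2.167   0.004618
  solve Keq expr → x = 0.001895; check Q = 5.6730e-06
Then add 0.02127 M of X.
Step 3:
                   A          D          C          X
  Initial      1.306     0.5998      2.167    0.02589
  Change     0.03133    0.02089    0.02089   -0.02089
  Equil        1.337     0.6207      2.187   0.004999
  solve Keq expr → x = -0.01044; check Q = 5.6730e-06

[A]_eq = 1.337 M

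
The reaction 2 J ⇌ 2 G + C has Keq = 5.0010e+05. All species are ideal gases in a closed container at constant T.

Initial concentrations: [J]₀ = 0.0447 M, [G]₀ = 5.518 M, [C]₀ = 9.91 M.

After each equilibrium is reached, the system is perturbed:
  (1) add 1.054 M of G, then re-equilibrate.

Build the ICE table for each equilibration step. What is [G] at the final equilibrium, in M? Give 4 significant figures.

Q₀ = 1.5102e+05 vs Keq = 5.0010e+05 ⇒ Q<K, forward
Step 1:
                  J         G         C
  Initial    0.0447     5.518      9.91
  Change   -0.02003   0.02003   0.01002
  Equil     0.02467     5.538      9.92
  solve Keq expr → x = 0.01002; check Q = 5.0010e+05
Then add 1.054 M of G.
Step 2:
                  J         G         C
  Initial   0.02467     6.592      9.92
  Change    0.00467  -0.00467 -0.002335
  Equil     0.02934     6.587     9.918
  solve Keq expr → x = -0.002335; check Q = 5.0010e+05

[G]_eq = 6.587 M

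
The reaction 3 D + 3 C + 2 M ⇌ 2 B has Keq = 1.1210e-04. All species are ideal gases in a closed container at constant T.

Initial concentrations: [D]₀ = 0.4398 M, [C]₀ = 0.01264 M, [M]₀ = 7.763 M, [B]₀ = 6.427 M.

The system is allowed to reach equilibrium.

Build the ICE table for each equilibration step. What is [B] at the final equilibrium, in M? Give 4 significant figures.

Q₀ = 3.9898e+06 vs Keq = 1.1210e-04 ⇒ Q>K, reverse
Step 1:
                   D          C          M          B
  I           0.4398    0.01264      7.763      6.427
  C            3.222      3.222      2.148     -2.148
  E            3.662      3.235      9.911      4.279
  solve Keq expr → x = -1.074; check Q = 1.1210e-04

[B]_eq = 4.279 M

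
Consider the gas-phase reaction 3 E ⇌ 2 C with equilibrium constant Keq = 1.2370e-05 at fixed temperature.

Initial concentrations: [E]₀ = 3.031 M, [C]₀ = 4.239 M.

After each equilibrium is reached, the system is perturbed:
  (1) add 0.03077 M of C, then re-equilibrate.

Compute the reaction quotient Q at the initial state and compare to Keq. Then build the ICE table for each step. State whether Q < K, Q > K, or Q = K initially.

Q₀ = 0.6453; Q > K (proceeds reverse)

Q₀ = 0.6453 vs Keq = 1.2370e-05 ⇒ Q>K, reverse
Step 1:
                    E           C
  Initial       3.031       4.239
  Change         6.21       -4.14
  Equil         9.241     0.09881
  solve Keq expr → x = -2.07; check Q = 1.2370e-05
Then add 0.03077 M of C.
Step 2:
                    E           C
  Initial       9.241      0.1296
  Change      0.04507    -0.03005
  Equil         9.286     0.09953
  solve Keq expr → x = -0.01502; check Q = 1.2370e-05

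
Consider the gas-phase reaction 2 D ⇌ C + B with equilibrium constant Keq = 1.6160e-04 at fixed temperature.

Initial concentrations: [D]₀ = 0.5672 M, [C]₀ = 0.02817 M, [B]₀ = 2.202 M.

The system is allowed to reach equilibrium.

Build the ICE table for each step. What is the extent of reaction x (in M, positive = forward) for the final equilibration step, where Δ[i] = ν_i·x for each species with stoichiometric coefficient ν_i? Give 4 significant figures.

Q₀ = 0.1928 vs Keq = 1.6160e-04 ⇒ Q>K, reverse
Step 1:
                    D           C           B
  init         0.5672     0.02817       2.202
  Δ           0.05628    -0.02814    -0.02814
  eq           0.6235  2.8897e-05       2.174
  solve Keq expr → x = -0.02814; check Q = 1.6160e-04

x = -0.02814 M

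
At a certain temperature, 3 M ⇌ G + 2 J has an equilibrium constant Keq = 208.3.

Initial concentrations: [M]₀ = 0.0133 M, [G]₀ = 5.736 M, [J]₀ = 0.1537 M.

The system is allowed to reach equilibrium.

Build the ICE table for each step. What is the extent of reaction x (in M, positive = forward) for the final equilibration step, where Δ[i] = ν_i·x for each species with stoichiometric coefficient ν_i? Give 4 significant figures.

Q₀ = 5.7597e+04 vs Keq = 208.3 ⇒ Q>K, reverse
Step 1:
                    M           G           J
  Initial      0.0133       5.736      0.1537
  Change      0.05804    -0.01935    -0.03869
  Equil       0.07134       5.717       0.115
  solve Keq expr → x = -0.01935; check Q = 208.3

x = -0.01935 M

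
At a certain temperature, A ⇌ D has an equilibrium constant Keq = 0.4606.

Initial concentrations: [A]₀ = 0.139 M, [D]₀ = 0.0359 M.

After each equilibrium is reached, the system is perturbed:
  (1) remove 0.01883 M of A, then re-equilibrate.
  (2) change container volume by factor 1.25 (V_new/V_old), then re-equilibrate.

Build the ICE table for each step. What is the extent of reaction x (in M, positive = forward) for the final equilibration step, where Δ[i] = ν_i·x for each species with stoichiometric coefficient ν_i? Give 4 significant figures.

Q₀ = 0.2583 vs Keq = 0.4606 ⇒ Q<K, forward
Step 1:
                    A           D
  I             0.139      0.0359
  C          -0.01925     0.01925
  E            0.1197     0.05515
  solve Keq expr → x = 0.01925; check Q = 0.4606
Then remove 0.01883 M of A.
Step 2:
                    A           D
  I            0.1009     0.05515
  C          0.005938   -0.005938
  E            0.1069     0.04922
  solve Keq expr → x = -0.005938; check Q = 0.4606
Then change container volume by factor 1.25 (V_new/V_old).
Step 3:
                    A           D
  I           0.08548     0.03937
  C                 0           0
  E           0.08548     0.03937
  solve Keq expr → x = 0; check Q = 0.4606

x = 0 M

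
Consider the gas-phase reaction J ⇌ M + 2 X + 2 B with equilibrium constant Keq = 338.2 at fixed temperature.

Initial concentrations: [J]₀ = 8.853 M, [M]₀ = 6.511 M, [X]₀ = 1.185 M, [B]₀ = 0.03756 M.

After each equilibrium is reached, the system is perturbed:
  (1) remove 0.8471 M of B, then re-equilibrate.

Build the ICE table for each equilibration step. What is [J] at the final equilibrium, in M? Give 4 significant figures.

Q₀ = 0.001457 vs Keq = 338.2 ⇒ Q<K, forward
Step 1:
                  J         M         X         B
  Initial     8.853     6.511     1.185   0.03756
  Change     -1.776     1.776     3.551     3.551
  Equil       7.077     8.287     4.736     3.589
  solve Keq expr → x = 1.776; check Q = 338.2
Then remove 0.8471 M of B.
Step 2:
                  J         M         X         B
  Initial     7.077     8.287     4.736     2.741
  Change    -0.2223    0.2223    0.4447    0.4447
  Equil       6.855     8.509     5.181     3.186
  solve Keq expr → x = 0.2223; check Q = 338.2

[J]_eq = 6.855 M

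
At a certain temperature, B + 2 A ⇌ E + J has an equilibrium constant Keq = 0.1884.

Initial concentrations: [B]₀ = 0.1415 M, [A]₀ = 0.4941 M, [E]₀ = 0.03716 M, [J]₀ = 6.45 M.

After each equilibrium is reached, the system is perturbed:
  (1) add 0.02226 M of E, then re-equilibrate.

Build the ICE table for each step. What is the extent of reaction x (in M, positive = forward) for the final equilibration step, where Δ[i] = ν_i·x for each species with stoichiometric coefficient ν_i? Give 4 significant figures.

Q₀ = 6.938 vs Keq = 0.1884 ⇒ Q>K, reverse
Step 1:
                   B          A          E          J
  Initial     0.1415     0.4941    0.03716       6.45
  Change      0.0355      0.071    -0.0355    -0.0355
  Equil        0.177     0.5651    0.00166      6.415
  solve Keq expr → x = -0.0355; check Q = 0.1884
Then add 0.02226 M of E.
Step 2:
                   B          A          E          J
  Initial      0.177     0.5651    0.02392      6.415
  Change     0.02175     0.0435   -0.02175   -0.02175
  Equil       0.1988     0.6086    0.00217      6.393
  solve Keq expr → x = -0.02175; check Q = 0.1884

x = -0.02175 M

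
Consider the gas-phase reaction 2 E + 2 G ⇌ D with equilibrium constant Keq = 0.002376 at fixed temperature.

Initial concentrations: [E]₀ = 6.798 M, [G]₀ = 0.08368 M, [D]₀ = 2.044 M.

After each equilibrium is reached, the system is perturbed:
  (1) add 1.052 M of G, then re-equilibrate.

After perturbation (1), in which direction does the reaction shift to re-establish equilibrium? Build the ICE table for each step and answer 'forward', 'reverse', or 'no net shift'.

Q₀ = 6.316 vs Keq = 0.002376 ⇒ Q>K, reverse
Step 1:
                  E         G         D
  I           6.798   0.08368     2.044
  C           2.163     2.163    -1.081
  E           8.961     2.246    0.9627
  solve Keq expr → x = -1.081; check Q = 0.002376
Then add 1.052 M of G.
Step 2:
                  E         G         D
  I           8.961     3.298    0.9627
  C         -0.5685   -0.5685    0.2843
  E           8.392      2.73     1.247
  solve Keq expr → x = 0.2843; check Q = 0.002376

Direction: forward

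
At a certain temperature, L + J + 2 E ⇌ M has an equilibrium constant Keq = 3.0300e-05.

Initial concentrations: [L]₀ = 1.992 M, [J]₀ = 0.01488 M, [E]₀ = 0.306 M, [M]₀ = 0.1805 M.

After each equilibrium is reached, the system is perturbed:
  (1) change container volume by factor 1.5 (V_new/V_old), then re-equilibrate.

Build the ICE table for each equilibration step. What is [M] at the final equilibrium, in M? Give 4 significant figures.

[M]_eq = 1.1302e-06 M

Q₀ = 65.03 vs Keq = 3.0300e-05 ⇒ Q>K, reverse
Step 1:
                   L          J          E          M
  Initial      1.992    0.01488      0.306     0.1805
  Change      0.1805     0.1805      0.361    -0.1805
  Equil        2.172     0.1954      0.667 5.7214e-06
  solve Keq expr → x = -0.1805; check Q = 3.0300e-05
Then change container volume by factor 1.5 (V_new/V_old).
Step 2:
                   L          J          E          M
  Initial      1.448     0.1302     0.4447 3.8143e-06
  Change  2.6841e-06 2.6841e-06 5.3682e-06 -2.6841e-06
  Equil        1.448     0.1303     0.4447 1.1302e-06
  solve Keq expr → x = -2.6841e-06; check Q = 3.0300e-05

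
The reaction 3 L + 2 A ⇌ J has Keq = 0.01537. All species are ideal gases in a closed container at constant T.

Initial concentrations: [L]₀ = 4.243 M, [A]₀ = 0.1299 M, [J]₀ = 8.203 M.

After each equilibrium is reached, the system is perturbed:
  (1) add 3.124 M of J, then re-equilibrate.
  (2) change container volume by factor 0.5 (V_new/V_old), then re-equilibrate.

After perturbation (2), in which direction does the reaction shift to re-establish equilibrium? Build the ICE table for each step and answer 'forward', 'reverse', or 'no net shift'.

Direction: forward

Q₀ = 6.364 vs Keq = 0.01537 ⇒ Q>K, reverse
Step 1:
                    L           A           J
  I             4.243      0.1299       8.203
  C             1.958       1.305     -0.6527
  E             6.201       1.435        7.55
  solve Keq expr → x = -0.6527; check Q = 0.01537
Then add 3.124 M of J.
Step 2:
                    L           A           J
  I             6.201       1.435       10.67
  C            0.2501      0.1667    -0.08336
  E             6.451       1.602       10.59
  solve Keq expr → x = -0.08336; check Q = 0.01537
Then change container volume by factor 0.5 (V_new/V_old).
Step 3:
                    L           A           J
  I              12.9       3.204       21.18
  C            -2.982      -1.988      0.9942
  E              9.92       1.216       22.18
  solve Keq expr → x = 0.9942; check Q = 0.01537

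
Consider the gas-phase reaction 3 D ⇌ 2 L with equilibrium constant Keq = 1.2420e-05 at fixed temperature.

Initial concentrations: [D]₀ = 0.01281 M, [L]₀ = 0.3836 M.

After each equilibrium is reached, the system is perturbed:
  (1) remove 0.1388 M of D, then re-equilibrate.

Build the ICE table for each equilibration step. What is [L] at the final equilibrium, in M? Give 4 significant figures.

Q₀ = 7.0002e+04 vs Keq = 1.2420e-05 ⇒ Q>K, reverse
Step 1:
                  D         L
  init      0.01281    0.3836
  Δ           0.573    -0.382
  eq         0.5858   0.00158
  solve Keq expr → x = -0.191; check Q = 1.2420e-05
Then remove 0.1388 M of D.
Step 2:
                  D         L
  init        0.447   0.00158
  Δ       7.8617e-04 -5.2411e-04
  eq         0.4478  0.001056
  solve Keq expr → x = -2.6206e-04; check Q = 1.2420e-05

[L]_eq = 0.001056 M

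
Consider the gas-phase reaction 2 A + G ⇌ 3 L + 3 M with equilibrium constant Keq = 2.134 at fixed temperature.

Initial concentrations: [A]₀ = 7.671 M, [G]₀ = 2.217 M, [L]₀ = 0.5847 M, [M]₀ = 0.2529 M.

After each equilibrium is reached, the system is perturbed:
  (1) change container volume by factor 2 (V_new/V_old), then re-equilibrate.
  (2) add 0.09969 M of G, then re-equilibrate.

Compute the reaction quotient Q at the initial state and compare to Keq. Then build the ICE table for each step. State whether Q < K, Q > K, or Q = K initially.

Q₀ = 2.4784e-05; Q < K (proceeds forward)

Q₀ = 2.4784e-05 vs Keq = 2.134 ⇒ Q<K, forward
Step 1:
                   A          G          L          M
  I            7.671      2.217     0.5847     0.2529
  C           -1.245    -0.6224      1.867      1.867
  E            6.426      1.595      2.452       2.12
  solve Keq expr → x = 0.6224; check Q = 2.134
Then change container volume by factor 2 (V_new/V_old).
Step 2:
                   A          G          L          M
  I            3.213     0.7973      1.226       1.06
  C          -0.2551    -0.1276     0.3827     0.3827
  E            2.958     0.6697      1.609      1.443
  solve Keq expr → x = 0.1276; check Q = 2.134
Then add 0.09969 M of G.
Step 3:
                   A          G          L          M
  I            2.958     0.7694      1.609      1.443
  C         -0.01929  -0.009646    0.02894    0.02894
  E            2.939     0.7598      1.638      1.472
  solve Keq expr → x = 0.009646; check Q = 2.134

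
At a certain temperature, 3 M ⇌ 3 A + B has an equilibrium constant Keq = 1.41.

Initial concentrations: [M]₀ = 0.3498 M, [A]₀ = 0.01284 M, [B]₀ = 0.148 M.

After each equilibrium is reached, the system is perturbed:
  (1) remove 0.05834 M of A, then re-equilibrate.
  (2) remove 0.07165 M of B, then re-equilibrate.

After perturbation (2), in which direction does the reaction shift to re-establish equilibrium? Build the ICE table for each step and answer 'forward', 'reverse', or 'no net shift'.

Direction: forward

Q₀ = 7.3198e-06 vs Keq = 1.41 ⇒ Q<K, forward
Step 1:
                  M         A         B
  init       0.3498   0.01284     0.148
  Δ         -0.2226    0.2226   0.07421
  eq         0.1272    0.2355    0.2222
  solve Keq expr → x = 0.07421; check Q = 1.41
Then remove 0.05834 M of A.
Step 2:
                  M         A         B
  init       0.1272    0.1771    0.2222
  Δ        -0.01978   0.01978  0.006595
  eq         0.1074    0.1969    0.2288
  solve Keq expr → x = 0.006595; check Q = 1.41
Then remove 0.07165 M of B.
Step 3:
                  M         A         B
  init       0.1074    0.1969    0.1572
  Δ       -0.008152  0.008152  0.002717
  eq        0.09925    0.2051    0.1599
  solve Keq expr → x = 0.002717; check Q = 1.41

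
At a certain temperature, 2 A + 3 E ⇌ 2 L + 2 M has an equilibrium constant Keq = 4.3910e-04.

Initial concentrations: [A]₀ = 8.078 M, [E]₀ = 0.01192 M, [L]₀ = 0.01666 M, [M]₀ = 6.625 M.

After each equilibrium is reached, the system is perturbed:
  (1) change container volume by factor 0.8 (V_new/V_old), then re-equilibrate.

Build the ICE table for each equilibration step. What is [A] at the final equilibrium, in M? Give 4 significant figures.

[A]_eq = 10.12 M

Q₀ = 110.2 vs Keq = 4.3910e-04 ⇒ Q>K, reverse
Step 1:
                   A          E          L          M
  I            8.078    0.01192    0.01666      6.625
  C          0.01648    0.02472   -0.01648   -0.01648
  E            8.094    0.03664 1.8001e-04      6.609
  solve Keq expr → x = -0.00824; check Q = 4.3910e-04
Then change container volume by factor 0.8 (V_new/V_old).
Step 2:
                   A          E          L          M
  I            10.12     0.0458 2.2501e-04      8.261
  C       -2.6234e-05 -3.9351e-05 2.6234e-05 2.6234e-05
  E            10.12    0.04576 2.5125e-04      8.261
  solve Keq expr → x = 1.3117e-05; check Q = 4.3910e-04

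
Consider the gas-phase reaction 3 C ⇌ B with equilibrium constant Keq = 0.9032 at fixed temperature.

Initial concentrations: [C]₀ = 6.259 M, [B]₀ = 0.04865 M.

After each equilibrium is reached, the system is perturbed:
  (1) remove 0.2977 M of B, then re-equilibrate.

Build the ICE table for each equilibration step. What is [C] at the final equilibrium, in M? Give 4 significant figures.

[C]_eq = 1.17 M

Q₀ = 1.9841e-04 vs Keq = 0.9032 ⇒ Q<K, forward
Step 1:
                  C         B
  init        6.259   0.04865
  Δ          -5.019     1.673
  eq           1.24     1.722
  solve Keq expr → x = 1.673; check Q = 0.9032
Then remove 0.2977 M of B.
Step 2:
                  C         B
  init         1.24     1.424
  Δ        -0.06973   0.02324
  eq           1.17     1.447
  solve Keq expr → x = 0.02324; check Q = 0.9032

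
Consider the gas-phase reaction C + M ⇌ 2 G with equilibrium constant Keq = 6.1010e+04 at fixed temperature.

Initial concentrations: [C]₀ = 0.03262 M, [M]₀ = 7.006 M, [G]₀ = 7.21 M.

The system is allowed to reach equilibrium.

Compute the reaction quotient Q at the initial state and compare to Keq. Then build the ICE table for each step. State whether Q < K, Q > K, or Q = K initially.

Q₀ = 227.5 vs Keq = 6.1010e+04 ⇒ Q<K, forward
Step 1:
                   C          M          G
  Initial    0.03262      7.006       7.21
  Change     -0.0325    -0.0325    0.06499
  Equil   1.2440e-04      6.974      7.275
  solve Keq expr → x = 0.0325; check Q = 6.1010e+04

Q₀ = 227.5; Q < K (proceeds forward)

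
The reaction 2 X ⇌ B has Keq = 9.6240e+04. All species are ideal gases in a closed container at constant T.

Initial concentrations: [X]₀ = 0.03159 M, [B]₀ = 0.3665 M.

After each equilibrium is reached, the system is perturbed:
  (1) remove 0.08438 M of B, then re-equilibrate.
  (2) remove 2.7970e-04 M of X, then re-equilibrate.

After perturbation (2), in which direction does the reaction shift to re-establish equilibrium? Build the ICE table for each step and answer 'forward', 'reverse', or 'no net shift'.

Q₀ = 367.3 vs Keq = 9.6240e+04 ⇒ Q<K, forward
Step 1:
                   X          B
  I          0.03159     0.3665
  C          -0.0296     0.0148
  E          0.00199     0.3813
  solve Keq expr → x = 0.0148; check Q = 9.6240e+04
Then remove 0.08438 M of B.
Step 2:
                   X          B
  I          0.00199     0.2969
  C       -2.3365e-04 1.1682e-04
  E         0.001757      0.297
  solve Keq expr → x = 1.1682e-04; check Q = 9.6240e+04
Then remove 2.7970e-04 M of X.
Step 3:
                   X          B
  I         0.001477      0.297
  C       2.7929e-04 -1.3964e-04
  E         0.001756     0.2969
  solve Keq expr → x = -1.3964e-04; check Q = 9.6240e+04

Direction: reverse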